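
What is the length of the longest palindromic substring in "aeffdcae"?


Input: "aeffdcae"
Checking substrings for palindromes:
  [2:4] "ff" (len 2) => palindrome
Longest palindromic substring: "ff" with length 2

2


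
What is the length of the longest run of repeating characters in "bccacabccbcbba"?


Input: "bccacabccbcbba"
Scanning for longest run:
  Position 1 ('c'): new char, reset run to 1
  Position 2 ('c'): continues run of 'c', length=2
  Position 3 ('a'): new char, reset run to 1
  Position 4 ('c'): new char, reset run to 1
  Position 5 ('a'): new char, reset run to 1
  Position 6 ('b'): new char, reset run to 1
  Position 7 ('c'): new char, reset run to 1
  Position 8 ('c'): continues run of 'c', length=2
  Position 9 ('b'): new char, reset run to 1
  Position 10 ('c'): new char, reset run to 1
  Position 11 ('b'): new char, reset run to 1
  Position 12 ('b'): continues run of 'b', length=2
  Position 13 ('a'): new char, reset run to 1
Longest run: 'c' with length 2

2


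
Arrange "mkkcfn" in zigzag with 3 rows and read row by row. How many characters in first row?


Zigzag "mkkcfn" into 3 rows:
Placing characters:
  'm' => row 0
  'k' => row 1
  'k' => row 2
  'c' => row 1
  'f' => row 0
  'n' => row 1
Rows:
  Row 0: "mf"
  Row 1: "kcn"
  Row 2: "k"
First row length: 2

2


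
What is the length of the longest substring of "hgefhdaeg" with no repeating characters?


Input: "hgefhdaeg"
Sliding window (track last position of each char):
  Position 0 ('h'): window [0,0] length 1 -- new best
  Position 1 ('g'): window [0,1] length 2 -- new best
  Position 2 ('e'): window [0,2] length 3 -- new best
  Position 3 ('f'): window [0,3] length 4 -- new best
  Position 4 ('h'): repeat (last at 0), move window start to 1
  Position 4 ('h'): window [1,4] length 4
  Position 5 ('d'): window [1,5] length 5 -- new best
  Position 6 ('a'): window [1,6] length 6 -- new best
  Position 7 ('e'): repeat (last at 2), move window start to 3
  Position 7 ('e'): window [3,7] length 5
  Position 8 ('g'): window [3,8] length 6
Longest substring with no repeats: "gefhda" with length 6

6


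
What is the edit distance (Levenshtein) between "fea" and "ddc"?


Computing edit distance: "fea" -> "ddc"
DP table:
           d    d    c
      0    1    2    3
  f   1    1    2    3
  e   2    2    2    3
  a   3    3    3    3
Edit distance = dp[3][3] = 3

3


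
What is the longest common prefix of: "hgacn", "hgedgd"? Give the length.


Words: hgacn, hgedgd
  Position 0: all 'h' => match
  Position 1: all 'g' => match
  Position 2: ('a', 'e') => mismatch, stop
LCP = "hg" (length 2)

2


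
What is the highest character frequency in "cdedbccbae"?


Input: cdedbccbae
Character counts:
  'a': 1
  'b': 2
  'c': 3
  'd': 2
  'e': 2
Maximum frequency: 3

3


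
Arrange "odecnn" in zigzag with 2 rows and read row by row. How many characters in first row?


Zigzag "odecnn" into 2 rows:
Placing characters:
  'o' => row 0
  'd' => row 1
  'e' => row 0
  'c' => row 1
  'n' => row 0
  'n' => row 1
Rows:
  Row 0: "oen"
  Row 1: "dcn"
First row length: 3

3


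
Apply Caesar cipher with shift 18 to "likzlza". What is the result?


Caesar cipher: shift "likzlza" by 18
  'l' (pos 11) + 18 = pos 3 = 'd'
  'i' (pos 8) + 18 = pos 0 = 'a'
  'k' (pos 10) + 18 = pos 2 = 'c'
  'z' (pos 25) + 18 = pos 17 = 'r'
  'l' (pos 11) + 18 = pos 3 = 'd'
  'z' (pos 25) + 18 = pos 17 = 'r'
  'a' (pos 0) + 18 = pos 18 = 's'
Result: dacrdrs

dacrdrs


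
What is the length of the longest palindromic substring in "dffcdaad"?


Input: "dffcdaad"
Checking substrings for palindromes:
  [4:8] "daad" (len 4) => palindrome
  [1:3] "ff" (len 2) => palindrome
  [5:7] "aa" (len 2) => palindrome
Longest palindromic substring: "daad" with length 4

4


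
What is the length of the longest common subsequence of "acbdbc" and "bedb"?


LCS of "acbdbc" and "bedb"
DP table:
           b    e    d    b
      0    0    0    0    0
  a   0    0    0    0    0
  c   0    0    0    0    0
  b   0    1    1    1    1
  d   0    1    1    2    2
  b   0    1    1    2    3
  c   0    1    1    2    3
LCS length = dp[6][4] = 3

3


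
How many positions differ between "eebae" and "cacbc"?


Comparing "eebae" and "cacbc" position by position:
  Position 0: 'e' vs 'c' => DIFFER
  Position 1: 'e' vs 'a' => DIFFER
  Position 2: 'b' vs 'c' => DIFFER
  Position 3: 'a' vs 'b' => DIFFER
  Position 4: 'e' vs 'c' => DIFFER
Positions that differ: 5

5


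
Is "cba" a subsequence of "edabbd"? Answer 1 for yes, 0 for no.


Check if "cba" is a subsequence of "edabbd"
Greedy scan:
  Position 0 ('e'): no match needed
  Position 1 ('d'): no match needed
  Position 2 ('a'): no match needed
  Position 3 ('b'): no match needed
  Position 4 ('b'): no match needed
  Position 5 ('d'): no match needed
Only matched 0/3 characters => not a subsequence

0


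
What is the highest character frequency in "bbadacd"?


Input: bbadacd
Character counts:
  'a': 2
  'b': 2
  'c': 1
  'd': 2
Maximum frequency: 2

2


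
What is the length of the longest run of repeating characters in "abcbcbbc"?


Input: "abcbcbbc"
Scanning for longest run:
  Position 1 ('b'): new char, reset run to 1
  Position 2 ('c'): new char, reset run to 1
  Position 3 ('b'): new char, reset run to 1
  Position 4 ('c'): new char, reset run to 1
  Position 5 ('b'): new char, reset run to 1
  Position 6 ('b'): continues run of 'b', length=2
  Position 7 ('c'): new char, reset run to 1
Longest run: 'b' with length 2

2


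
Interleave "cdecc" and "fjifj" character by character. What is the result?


Interleaving "cdecc" and "fjifj":
  Position 0: 'c' from first, 'f' from second => "cf"
  Position 1: 'd' from first, 'j' from second => "dj"
  Position 2: 'e' from first, 'i' from second => "ei"
  Position 3: 'c' from first, 'f' from second => "cf"
  Position 4: 'c' from first, 'j' from second => "cj"
Result: cfdjeicfcj

cfdjeicfcj


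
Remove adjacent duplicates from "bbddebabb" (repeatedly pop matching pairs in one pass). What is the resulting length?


Input: bbddebabb
Stack-based adjacent duplicate removal:
  Read 'b': push. Stack: b
  Read 'b': matches stack top 'b' => pop. Stack: (empty)
  Read 'd': push. Stack: d
  Read 'd': matches stack top 'd' => pop. Stack: (empty)
  Read 'e': push. Stack: e
  Read 'b': push. Stack: eb
  Read 'a': push. Stack: eba
  Read 'b': push. Stack: ebab
  Read 'b': matches stack top 'b' => pop. Stack: eba
Final stack: "eba" (length 3)

3


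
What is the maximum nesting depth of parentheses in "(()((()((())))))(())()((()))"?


Input: "(()((()((())))))(())()((()))"
Tracking depth:
  Position 0 '(': depth becomes 1
  Position 1 '(': depth becomes 2
  Position 2 ')': depth becomes 1
  Position 3 '(': depth becomes 2
  Position 4 '(': depth becomes 3
  Position 5 '(': depth becomes 4
  Position 6 ')': depth becomes 3
  Position 7 '(': depth becomes 4
  Position 8 '(': depth becomes 5
  Position 9 '(': depth becomes 6
  Position 10 ')': depth becomes 5
  Position 11 ')': depth becomes 4
  Position 12 ')': depth becomes 3
  Position 13 ')': depth becomes 2
  Position 14 ')': depth becomes 1
  Position 15 ')': depth becomes 0
  Position 16 '(': depth becomes 1
  Position 17 '(': depth becomes 2
  Position 18 ')': depth becomes 1
  Position 19 ')': depth becomes 0
  Position 20 '(': depth becomes 1
  Position 21 ')': depth becomes 0
  Position 22 '(': depth becomes 1
  Position 23 '(': depth becomes 2
  Position 24 '(': depth becomes 3
  Position 25 ')': depth becomes 2
  Position 26 ')': depth becomes 1
  Position 27 ')': depth becomes 0
Maximum depth reached: 6

6


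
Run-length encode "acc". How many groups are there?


Input: acc
Scanning for consecutive runs:
  Group 1: 'a' x 1 (positions 0-0)
  Group 2: 'c' x 2 (positions 1-2)
Total groups: 2

2


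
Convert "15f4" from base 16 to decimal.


Input: "15f4" in base 16
Positional expansion:
  Digit '1' (value 1) x 16^3 = 4096
  Digit '5' (value 5) x 16^2 = 1280
  Digit 'f' (value 15) x 16^1 = 240
  Digit '4' (value 4) x 16^0 = 4
Sum = 5620

5620


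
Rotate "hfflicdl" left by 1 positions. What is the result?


Input: "hfflicdl", rotate left by 1
First 1 characters: "h"
Remaining characters: "fflicdl"
Concatenate remaining + first: "fflicdl" + "h" = "fflicdlh"

fflicdlh


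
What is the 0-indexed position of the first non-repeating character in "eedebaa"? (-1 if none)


Input: eedebaa
Character frequencies:
  'a': 2
  'b': 1
  'd': 1
  'e': 3
Scanning left to right for freq == 1:
  Position 0 ('e'): freq=3, skip
  Position 1 ('e'): freq=3, skip
  Position 2 ('d'): unique! => answer = 2

2


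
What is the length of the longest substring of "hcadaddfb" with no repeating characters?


Input: "hcadaddfb"
Sliding window (track last position of each char):
  Position 0 ('h'): window [0,0] length 1 -- new best
  Position 1 ('c'): window [0,1] length 2 -- new best
  Position 2 ('a'): window [0,2] length 3 -- new best
  Position 3 ('d'): window [0,3] length 4 -- new best
  Position 4 ('a'): repeat (last at 2), move window start to 3
  Position 4 ('a'): window [3,4] length 2
  Position 5 ('d'): repeat (last at 3), move window start to 4
  Position 5 ('d'): window [4,5] length 2
  Position 6 ('d'): repeat (last at 5), move window start to 6
  Position 6 ('d'): window [6,6] length 1
  Position 7 ('f'): window [6,7] length 2
  Position 8 ('b'): window [6,8] length 3
Longest substring with no repeats: "hcad" with length 4

4


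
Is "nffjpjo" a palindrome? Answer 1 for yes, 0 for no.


Input: nffjpjo
Reversed: ojpjffn
  Compare pos 0 ('n') with pos 6 ('o'): MISMATCH
  Compare pos 1 ('f') with pos 5 ('j'): MISMATCH
  Compare pos 2 ('f') with pos 4 ('p'): MISMATCH
Result: not a palindrome

0


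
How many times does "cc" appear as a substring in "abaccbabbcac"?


Searching for "cc" in "abaccbabbcac"
Scanning each position:
  Position 0: "ab" => no
  Position 1: "ba" => no
  Position 2: "ac" => no
  Position 3: "cc" => MATCH
  Position 4: "cb" => no
  Position 5: "ba" => no
  Position 6: "ab" => no
  Position 7: "bb" => no
  Position 8: "bc" => no
  Position 9: "ca" => no
  Position 10: "ac" => no
Total occurrences: 1

1


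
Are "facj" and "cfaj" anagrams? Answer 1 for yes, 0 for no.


Strings: "facj", "cfaj"
Sorted first:  acfj
Sorted second: acfj
Sorted forms match => anagrams

1


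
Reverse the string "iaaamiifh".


Input: iaaamiifh
Reading characters right to left:
  Position 8: 'h'
  Position 7: 'f'
  Position 6: 'i'
  Position 5: 'i'
  Position 4: 'm'
  Position 3: 'a'
  Position 2: 'a'
  Position 1: 'a'
  Position 0: 'i'
Reversed: hfiimaaai

hfiimaaai


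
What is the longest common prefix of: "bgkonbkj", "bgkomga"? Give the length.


Words: bgkonbkj, bgkomga
  Position 0: all 'b' => match
  Position 1: all 'g' => match
  Position 2: all 'k' => match
  Position 3: all 'o' => match
  Position 4: ('n', 'm') => mismatch, stop
LCP = "bgko" (length 4)

4


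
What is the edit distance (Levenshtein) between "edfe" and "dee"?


Computing edit distance: "edfe" -> "dee"
DP table:
           d    e    e
      0    1    2    3
  e   1    1    1    2
  d   2    1    2    2
  f   3    2    2    3
  e   4    3    2    2
Edit distance = dp[4][3] = 2

2


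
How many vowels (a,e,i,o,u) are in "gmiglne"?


Input: gmiglne
Checking each character:
  'g' at position 0: consonant
  'm' at position 1: consonant
  'i' at position 2: vowel (running total: 1)
  'g' at position 3: consonant
  'l' at position 4: consonant
  'n' at position 5: consonant
  'e' at position 6: vowel (running total: 2)
Total vowels: 2

2


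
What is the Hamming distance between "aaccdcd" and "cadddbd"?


Comparing "aaccdcd" and "cadddbd" position by position:
  Position 0: 'a' vs 'c' => differ
  Position 1: 'a' vs 'a' => same
  Position 2: 'c' vs 'd' => differ
  Position 3: 'c' vs 'd' => differ
  Position 4: 'd' vs 'd' => same
  Position 5: 'c' vs 'b' => differ
  Position 6: 'd' vs 'd' => same
Total differences (Hamming distance): 4

4


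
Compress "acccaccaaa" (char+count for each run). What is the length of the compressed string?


Input: acccaccaaa
Runs:
  'a' x 1 => "a1"
  'c' x 3 => "c3"
  'a' x 1 => "a1"
  'c' x 2 => "c2"
  'a' x 3 => "a3"
Compressed: "a1c3a1c2a3"
Compressed length: 10

10


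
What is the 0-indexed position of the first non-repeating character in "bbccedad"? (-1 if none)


Input: bbccedad
Character frequencies:
  'a': 1
  'b': 2
  'c': 2
  'd': 2
  'e': 1
Scanning left to right for freq == 1:
  Position 0 ('b'): freq=2, skip
  Position 1 ('b'): freq=2, skip
  Position 2 ('c'): freq=2, skip
  Position 3 ('c'): freq=2, skip
  Position 4 ('e'): unique! => answer = 4

4


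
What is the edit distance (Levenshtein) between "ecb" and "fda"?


Computing edit distance: "ecb" -> "fda"
DP table:
           f    d    a
      0    1    2    3
  e   1    1    2    3
  c   2    2    2    3
  b   3    3    3    3
Edit distance = dp[3][3] = 3

3


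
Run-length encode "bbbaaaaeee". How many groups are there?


Input: bbbaaaaeee
Scanning for consecutive runs:
  Group 1: 'b' x 3 (positions 0-2)
  Group 2: 'a' x 4 (positions 3-6)
  Group 3: 'e' x 3 (positions 7-9)
Total groups: 3

3


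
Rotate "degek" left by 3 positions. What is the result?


Input: "degek", rotate left by 3
First 3 characters: "deg"
Remaining characters: "ek"
Concatenate remaining + first: "ek" + "deg" = "ekdeg"

ekdeg


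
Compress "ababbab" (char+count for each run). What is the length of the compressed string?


Input: ababbab
Runs:
  'a' x 1 => "a1"
  'b' x 1 => "b1"
  'a' x 1 => "a1"
  'b' x 2 => "b2"
  'a' x 1 => "a1"
  'b' x 1 => "b1"
Compressed: "a1b1a1b2a1b1"
Compressed length: 12

12


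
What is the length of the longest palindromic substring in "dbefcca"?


Input: "dbefcca"
Checking substrings for palindromes:
  [4:6] "cc" (len 2) => palindrome
Longest palindromic substring: "cc" with length 2

2


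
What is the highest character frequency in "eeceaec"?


Input: eeceaec
Character counts:
  'a': 1
  'c': 2
  'e': 4
Maximum frequency: 4

4


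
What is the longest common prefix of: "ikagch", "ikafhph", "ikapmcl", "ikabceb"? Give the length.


Words: ikagch, ikafhph, ikapmcl, ikabceb
  Position 0: all 'i' => match
  Position 1: all 'k' => match
  Position 2: all 'a' => match
  Position 3: ('g', 'f', 'p', 'b') => mismatch, stop
LCP = "ika" (length 3)

3


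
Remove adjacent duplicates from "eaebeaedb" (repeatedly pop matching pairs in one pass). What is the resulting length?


Input: eaebeaedb
Stack-based adjacent duplicate removal:
  Read 'e': push. Stack: e
  Read 'a': push. Stack: ea
  Read 'e': push. Stack: eae
  Read 'b': push. Stack: eaeb
  Read 'e': push. Stack: eaebe
  Read 'a': push. Stack: eaebea
  Read 'e': push. Stack: eaebeae
  Read 'd': push. Stack: eaebeaed
  Read 'b': push. Stack: eaebeaedb
Final stack: "eaebeaedb" (length 9)

9


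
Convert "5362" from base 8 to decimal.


Input: "5362" in base 8
Positional expansion:
  Digit '5' (value 5) x 8^3 = 2560
  Digit '3' (value 3) x 8^2 = 192
  Digit '6' (value 6) x 8^1 = 48
  Digit '2' (value 2) x 8^0 = 2
Sum = 2802

2802


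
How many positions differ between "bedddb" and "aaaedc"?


Comparing "bedddb" and "aaaedc" position by position:
  Position 0: 'b' vs 'a' => DIFFER
  Position 1: 'e' vs 'a' => DIFFER
  Position 2: 'd' vs 'a' => DIFFER
  Position 3: 'd' vs 'e' => DIFFER
  Position 4: 'd' vs 'd' => same
  Position 5: 'b' vs 'c' => DIFFER
Positions that differ: 5

5


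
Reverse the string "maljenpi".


Input: maljenpi
Reading characters right to left:
  Position 7: 'i'
  Position 6: 'p'
  Position 5: 'n'
  Position 4: 'e'
  Position 3: 'j'
  Position 2: 'l'
  Position 1: 'a'
  Position 0: 'm'
Reversed: ipnejlam

ipnejlam


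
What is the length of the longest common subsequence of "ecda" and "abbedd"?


LCS of "ecda" and "abbedd"
DP table:
           a    b    b    e    d    d
      0    0    0    0    0    0    0
  e   0    0    0    0    1    1    1
  c   0    0    0    0    1    1    1
  d   0    0    0    0    1    2    2
  a   0    1    1    1    1    2    2
LCS length = dp[4][6] = 2

2


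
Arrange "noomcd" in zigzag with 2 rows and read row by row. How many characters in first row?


Zigzag "noomcd" into 2 rows:
Placing characters:
  'n' => row 0
  'o' => row 1
  'o' => row 0
  'm' => row 1
  'c' => row 0
  'd' => row 1
Rows:
  Row 0: "noc"
  Row 1: "omd"
First row length: 3

3


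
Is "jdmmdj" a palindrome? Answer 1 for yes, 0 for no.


Input: jdmmdj
Reversed: jdmmdj
  Compare pos 0 ('j') with pos 5 ('j'): match
  Compare pos 1 ('d') with pos 4 ('d'): match
  Compare pos 2 ('m') with pos 3 ('m'): match
Result: palindrome

1


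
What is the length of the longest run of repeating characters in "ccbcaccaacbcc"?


Input: "ccbcaccaacbcc"
Scanning for longest run:
  Position 1 ('c'): continues run of 'c', length=2
  Position 2 ('b'): new char, reset run to 1
  Position 3 ('c'): new char, reset run to 1
  Position 4 ('a'): new char, reset run to 1
  Position 5 ('c'): new char, reset run to 1
  Position 6 ('c'): continues run of 'c', length=2
  Position 7 ('a'): new char, reset run to 1
  Position 8 ('a'): continues run of 'a', length=2
  Position 9 ('c'): new char, reset run to 1
  Position 10 ('b'): new char, reset run to 1
  Position 11 ('c'): new char, reset run to 1
  Position 12 ('c'): continues run of 'c', length=2
Longest run: 'c' with length 2

2


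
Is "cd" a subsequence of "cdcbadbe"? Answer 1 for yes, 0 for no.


Check if "cd" is a subsequence of "cdcbadbe"
Greedy scan:
  Position 0 ('c'): matches sub[0] = 'c'
  Position 1 ('d'): matches sub[1] = 'd'
  Position 2 ('c'): no match needed
  Position 3 ('b'): no match needed
  Position 4 ('a'): no match needed
  Position 5 ('d'): no match needed
  Position 6 ('b'): no match needed
  Position 7 ('e'): no match needed
All 2 characters matched => is a subsequence

1


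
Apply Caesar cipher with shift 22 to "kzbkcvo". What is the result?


Caesar cipher: shift "kzbkcvo" by 22
  'k' (pos 10) + 22 = pos 6 = 'g'
  'z' (pos 25) + 22 = pos 21 = 'v'
  'b' (pos 1) + 22 = pos 23 = 'x'
  'k' (pos 10) + 22 = pos 6 = 'g'
  'c' (pos 2) + 22 = pos 24 = 'y'
  'v' (pos 21) + 22 = pos 17 = 'r'
  'o' (pos 14) + 22 = pos 10 = 'k'
Result: gvxgyrk

gvxgyrk


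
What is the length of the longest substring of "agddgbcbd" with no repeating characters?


Input: "agddgbcbd"
Sliding window (track last position of each char):
  Position 0 ('a'): window [0,0] length 1 -- new best
  Position 1 ('g'): window [0,1] length 2 -- new best
  Position 2 ('d'): window [0,2] length 3 -- new best
  Position 3 ('d'): repeat (last at 2), move window start to 3
  Position 3 ('d'): window [3,3] length 1
  Position 4 ('g'): window [3,4] length 2
  Position 5 ('b'): window [3,5] length 3
  Position 6 ('c'): window [3,6] length 4 -- new best
  Position 7 ('b'): repeat (last at 5), move window start to 6
  Position 7 ('b'): window [6,7] length 2
  Position 8 ('d'): window [6,8] length 3
Longest substring with no repeats: "dgbc" with length 4

4


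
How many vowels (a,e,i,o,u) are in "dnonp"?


Input: dnonp
Checking each character:
  'd' at position 0: consonant
  'n' at position 1: consonant
  'o' at position 2: vowel (running total: 1)
  'n' at position 3: consonant
  'p' at position 4: consonant
Total vowels: 1

1


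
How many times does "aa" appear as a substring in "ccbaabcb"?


Searching for "aa" in "ccbaabcb"
Scanning each position:
  Position 0: "cc" => no
  Position 1: "cb" => no
  Position 2: "ba" => no
  Position 3: "aa" => MATCH
  Position 4: "ab" => no
  Position 5: "bc" => no
  Position 6: "cb" => no
Total occurrences: 1

1


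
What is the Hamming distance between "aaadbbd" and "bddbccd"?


Comparing "aaadbbd" and "bddbccd" position by position:
  Position 0: 'a' vs 'b' => differ
  Position 1: 'a' vs 'd' => differ
  Position 2: 'a' vs 'd' => differ
  Position 3: 'd' vs 'b' => differ
  Position 4: 'b' vs 'c' => differ
  Position 5: 'b' vs 'c' => differ
  Position 6: 'd' vs 'd' => same
Total differences (Hamming distance): 6

6


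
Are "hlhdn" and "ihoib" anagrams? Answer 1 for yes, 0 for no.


Strings: "hlhdn", "ihoib"
Sorted first:  dhhln
Sorted second: bhiio
Differ at position 0: 'd' vs 'b' => not anagrams

0


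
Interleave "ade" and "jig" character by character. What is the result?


Interleaving "ade" and "jig":
  Position 0: 'a' from first, 'j' from second => "aj"
  Position 1: 'd' from first, 'i' from second => "di"
  Position 2: 'e' from first, 'g' from second => "eg"
Result: ajdieg

ajdieg


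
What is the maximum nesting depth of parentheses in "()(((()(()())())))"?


Input: "()(((()(()())())))"
Tracking depth:
  Position 0 '(': depth becomes 1
  Position 1 ')': depth becomes 0
  Position 2 '(': depth becomes 1
  Position 3 '(': depth becomes 2
  Position 4 '(': depth becomes 3
  Position 5 '(': depth becomes 4
  Position 6 ')': depth becomes 3
  Position 7 '(': depth becomes 4
  Position 8 '(': depth becomes 5
  Position 9 ')': depth becomes 4
  Position 10 '(': depth becomes 5
  Position 11 ')': depth becomes 4
  Position 12 ')': depth becomes 3
  Position 13 '(': depth becomes 4
  Position 14 ')': depth becomes 3
  Position 15 ')': depth becomes 2
  Position 16 ')': depth becomes 1
  Position 17 ')': depth becomes 0
Maximum depth reached: 5

5


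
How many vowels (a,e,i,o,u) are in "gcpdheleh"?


Input: gcpdheleh
Checking each character:
  'g' at position 0: consonant
  'c' at position 1: consonant
  'p' at position 2: consonant
  'd' at position 3: consonant
  'h' at position 4: consonant
  'e' at position 5: vowel (running total: 1)
  'l' at position 6: consonant
  'e' at position 7: vowel (running total: 2)
  'h' at position 8: consonant
Total vowels: 2

2


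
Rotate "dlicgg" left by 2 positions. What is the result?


Input: "dlicgg", rotate left by 2
First 2 characters: "dl"
Remaining characters: "icgg"
Concatenate remaining + first: "icgg" + "dl" = "icggdl"

icggdl


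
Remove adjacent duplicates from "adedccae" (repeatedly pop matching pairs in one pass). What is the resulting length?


Input: adedccae
Stack-based adjacent duplicate removal:
  Read 'a': push. Stack: a
  Read 'd': push. Stack: ad
  Read 'e': push. Stack: ade
  Read 'd': push. Stack: aded
  Read 'c': push. Stack: adedc
  Read 'c': matches stack top 'c' => pop. Stack: aded
  Read 'a': push. Stack: adeda
  Read 'e': push. Stack: adedae
Final stack: "adedae" (length 6)

6


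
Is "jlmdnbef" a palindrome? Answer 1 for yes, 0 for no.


Input: jlmdnbef
Reversed: febndmlj
  Compare pos 0 ('j') with pos 7 ('f'): MISMATCH
  Compare pos 1 ('l') with pos 6 ('e'): MISMATCH
  Compare pos 2 ('m') with pos 5 ('b'): MISMATCH
  Compare pos 3 ('d') with pos 4 ('n'): MISMATCH
Result: not a palindrome

0


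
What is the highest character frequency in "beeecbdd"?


Input: beeecbdd
Character counts:
  'b': 2
  'c': 1
  'd': 2
  'e': 3
Maximum frequency: 3

3


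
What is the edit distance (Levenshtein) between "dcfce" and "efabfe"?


Computing edit distance: "dcfce" -> "efabfe"
DP table:
           e    f    a    b    f    e
      0    1    2    3    4    5    6
  d   1    1    2    3    4    5    6
  c   2    2    2    3    4    5    6
  f   3    3    2    3    4    4    5
  c   4    4    3    3    4    5    5
  e   5    4    4    4    4    5    5
Edit distance = dp[5][6] = 5

5


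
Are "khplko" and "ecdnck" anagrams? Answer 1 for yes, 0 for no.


Strings: "khplko", "ecdnck"
Sorted first:  hkklop
Sorted second: ccdekn
Differ at position 0: 'h' vs 'c' => not anagrams

0


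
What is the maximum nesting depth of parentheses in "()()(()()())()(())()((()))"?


Input: "()()(()()())()(())()((()))"
Tracking depth:
  Position 0 '(': depth becomes 1
  Position 1 ')': depth becomes 0
  Position 2 '(': depth becomes 1
  Position 3 ')': depth becomes 0
  Position 4 '(': depth becomes 1
  Position 5 '(': depth becomes 2
  Position 6 ')': depth becomes 1
  Position 7 '(': depth becomes 2
  Position 8 ')': depth becomes 1
  Position 9 '(': depth becomes 2
  Position 10 ')': depth becomes 1
  Position 11 ')': depth becomes 0
  Position 12 '(': depth becomes 1
  Position 13 ')': depth becomes 0
  Position 14 '(': depth becomes 1
  Position 15 '(': depth becomes 2
  Position 16 ')': depth becomes 1
  Position 17 ')': depth becomes 0
  Position 18 '(': depth becomes 1
  Position 19 ')': depth becomes 0
  Position 20 '(': depth becomes 1
  Position 21 '(': depth becomes 2
  Position 22 '(': depth becomes 3
  Position 23 ')': depth becomes 2
  Position 24 ')': depth becomes 1
  Position 25 ')': depth becomes 0
Maximum depth reached: 3

3


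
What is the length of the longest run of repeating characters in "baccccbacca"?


Input: "baccccbacca"
Scanning for longest run:
  Position 1 ('a'): new char, reset run to 1
  Position 2 ('c'): new char, reset run to 1
  Position 3 ('c'): continues run of 'c', length=2
  Position 4 ('c'): continues run of 'c', length=3
  Position 5 ('c'): continues run of 'c', length=4
  Position 6 ('b'): new char, reset run to 1
  Position 7 ('a'): new char, reset run to 1
  Position 8 ('c'): new char, reset run to 1
  Position 9 ('c'): continues run of 'c', length=2
  Position 10 ('a'): new char, reset run to 1
Longest run: 'c' with length 4

4


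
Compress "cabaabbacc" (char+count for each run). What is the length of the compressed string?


Input: cabaabbacc
Runs:
  'c' x 1 => "c1"
  'a' x 1 => "a1"
  'b' x 1 => "b1"
  'a' x 2 => "a2"
  'b' x 2 => "b2"
  'a' x 1 => "a1"
  'c' x 2 => "c2"
Compressed: "c1a1b1a2b2a1c2"
Compressed length: 14

14


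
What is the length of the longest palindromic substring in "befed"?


Input: "befed"
Checking substrings for palindromes:
  [1:4] "efe" (len 3) => palindrome
Longest palindromic substring: "efe" with length 3

3


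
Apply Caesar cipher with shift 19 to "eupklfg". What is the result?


Caesar cipher: shift "eupklfg" by 19
  'e' (pos 4) + 19 = pos 23 = 'x'
  'u' (pos 20) + 19 = pos 13 = 'n'
  'p' (pos 15) + 19 = pos 8 = 'i'
  'k' (pos 10) + 19 = pos 3 = 'd'
  'l' (pos 11) + 19 = pos 4 = 'e'
  'f' (pos 5) + 19 = pos 24 = 'y'
  'g' (pos 6) + 19 = pos 25 = 'z'
Result: xnideyz

xnideyz


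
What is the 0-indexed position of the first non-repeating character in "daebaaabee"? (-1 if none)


Input: daebaaabee
Character frequencies:
  'a': 4
  'b': 2
  'd': 1
  'e': 3
Scanning left to right for freq == 1:
  Position 0 ('d'): unique! => answer = 0

0


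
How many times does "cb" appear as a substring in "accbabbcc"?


Searching for "cb" in "accbabbcc"
Scanning each position:
  Position 0: "ac" => no
  Position 1: "cc" => no
  Position 2: "cb" => MATCH
  Position 3: "ba" => no
  Position 4: "ab" => no
  Position 5: "bb" => no
  Position 6: "bc" => no
  Position 7: "cc" => no
Total occurrences: 1

1


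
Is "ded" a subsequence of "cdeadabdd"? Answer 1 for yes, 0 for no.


Check if "ded" is a subsequence of "cdeadabdd"
Greedy scan:
  Position 0 ('c'): no match needed
  Position 1 ('d'): matches sub[0] = 'd'
  Position 2 ('e'): matches sub[1] = 'e'
  Position 3 ('a'): no match needed
  Position 4 ('d'): matches sub[2] = 'd'
  Position 5 ('a'): no match needed
  Position 6 ('b'): no match needed
  Position 7 ('d'): no match needed
  Position 8 ('d'): no match needed
All 3 characters matched => is a subsequence

1


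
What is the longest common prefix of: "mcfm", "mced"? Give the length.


Words: mcfm, mced
  Position 0: all 'm' => match
  Position 1: all 'c' => match
  Position 2: ('f', 'e') => mismatch, stop
LCP = "mc" (length 2)

2


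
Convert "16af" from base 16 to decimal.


Input: "16af" in base 16
Positional expansion:
  Digit '1' (value 1) x 16^3 = 4096
  Digit '6' (value 6) x 16^2 = 1536
  Digit 'a' (value 10) x 16^1 = 160
  Digit 'f' (value 15) x 16^0 = 15
Sum = 5807

5807


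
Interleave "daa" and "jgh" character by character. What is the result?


Interleaving "daa" and "jgh":
  Position 0: 'd' from first, 'j' from second => "dj"
  Position 1: 'a' from first, 'g' from second => "ag"
  Position 2: 'a' from first, 'h' from second => "ah"
Result: djagah

djagah


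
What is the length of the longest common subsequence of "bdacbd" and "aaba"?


LCS of "bdacbd" and "aaba"
DP table:
           a    a    b    a
      0    0    0    0    0
  b   0    0    0    1    1
  d   0    0    0    1    1
  a   0    1    1    1    2
  c   0    1    1    1    2
  b   0    1    1    2    2
  d   0    1    1    2    2
LCS length = dp[6][4] = 2

2


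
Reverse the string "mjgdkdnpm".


Input: mjgdkdnpm
Reading characters right to left:
  Position 8: 'm'
  Position 7: 'p'
  Position 6: 'n'
  Position 5: 'd'
  Position 4: 'k'
  Position 3: 'd'
  Position 2: 'g'
  Position 1: 'j'
  Position 0: 'm'
Reversed: mpndkdgjm

mpndkdgjm


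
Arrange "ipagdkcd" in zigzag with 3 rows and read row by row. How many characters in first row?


Zigzag "ipagdkcd" into 3 rows:
Placing characters:
  'i' => row 0
  'p' => row 1
  'a' => row 2
  'g' => row 1
  'd' => row 0
  'k' => row 1
  'c' => row 2
  'd' => row 1
Rows:
  Row 0: "id"
  Row 1: "pgkd"
  Row 2: "ac"
First row length: 2

2


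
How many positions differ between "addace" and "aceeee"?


Comparing "addace" and "aceeee" position by position:
  Position 0: 'a' vs 'a' => same
  Position 1: 'd' vs 'c' => DIFFER
  Position 2: 'd' vs 'e' => DIFFER
  Position 3: 'a' vs 'e' => DIFFER
  Position 4: 'c' vs 'e' => DIFFER
  Position 5: 'e' vs 'e' => same
Positions that differ: 4

4


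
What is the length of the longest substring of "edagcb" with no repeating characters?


Input: "edagcb"
Sliding window (track last position of each char):
  Position 0 ('e'): window [0,0] length 1 -- new best
  Position 1 ('d'): window [0,1] length 2 -- new best
  Position 2 ('a'): window [0,2] length 3 -- new best
  Position 3 ('g'): window [0,3] length 4 -- new best
  Position 4 ('c'): window [0,4] length 5 -- new best
  Position 5 ('b'): window [0,5] length 6 -- new best
Longest substring with no repeats: "edagcb" with length 6

6


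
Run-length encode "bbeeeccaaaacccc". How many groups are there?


Input: bbeeeccaaaacccc
Scanning for consecutive runs:
  Group 1: 'b' x 2 (positions 0-1)
  Group 2: 'e' x 3 (positions 2-4)
  Group 3: 'c' x 2 (positions 5-6)
  Group 4: 'a' x 4 (positions 7-10)
  Group 5: 'c' x 4 (positions 11-14)
Total groups: 5

5


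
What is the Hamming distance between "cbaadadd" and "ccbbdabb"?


Comparing "cbaadadd" and "ccbbdabb" position by position:
  Position 0: 'c' vs 'c' => same
  Position 1: 'b' vs 'c' => differ
  Position 2: 'a' vs 'b' => differ
  Position 3: 'a' vs 'b' => differ
  Position 4: 'd' vs 'd' => same
  Position 5: 'a' vs 'a' => same
  Position 6: 'd' vs 'b' => differ
  Position 7: 'd' vs 'b' => differ
Total differences (Hamming distance): 5

5


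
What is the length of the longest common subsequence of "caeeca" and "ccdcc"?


LCS of "caeeca" and "ccdcc"
DP table:
           c    c    d    c    c
      0    0    0    0    0    0
  c   0    1    1    1    1    1
  a   0    1    1    1    1    1
  e   0    1    1    1    1    1
  e   0    1    1    1    1    1
  c   0    1    2    2    2    2
  a   0    1    2    2    2    2
LCS length = dp[6][5] = 2

2


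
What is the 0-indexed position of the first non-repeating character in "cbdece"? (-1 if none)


Input: cbdece
Character frequencies:
  'b': 1
  'c': 2
  'd': 1
  'e': 2
Scanning left to right for freq == 1:
  Position 0 ('c'): freq=2, skip
  Position 1 ('b'): unique! => answer = 1

1


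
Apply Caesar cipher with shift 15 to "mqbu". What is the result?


Caesar cipher: shift "mqbu" by 15
  'm' (pos 12) + 15 = pos 1 = 'b'
  'q' (pos 16) + 15 = pos 5 = 'f'
  'b' (pos 1) + 15 = pos 16 = 'q'
  'u' (pos 20) + 15 = pos 9 = 'j'
Result: bfqj

bfqj


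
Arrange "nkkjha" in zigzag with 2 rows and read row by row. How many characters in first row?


Zigzag "nkkjha" into 2 rows:
Placing characters:
  'n' => row 0
  'k' => row 1
  'k' => row 0
  'j' => row 1
  'h' => row 0
  'a' => row 1
Rows:
  Row 0: "nkh"
  Row 1: "kja"
First row length: 3

3


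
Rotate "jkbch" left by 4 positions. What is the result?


Input: "jkbch", rotate left by 4
First 4 characters: "jkbc"
Remaining characters: "h"
Concatenate remaining + first: "h" + "jkbc" = "hjkbc"

hjkbc


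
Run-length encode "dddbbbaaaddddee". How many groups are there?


Input: dddbbbaaaddddee
Scanning for consecutive runs:
  Group 1: 'd' x 3 (positions 0-2)
  Group 2: 'b' x 3 (positions 3-5)
  Group 3: 'a' x 3 (positions 6-8)
  Group 4: 'd' x 4 (positions 9-12)
  Group 5: 'e' x 2 (positions 13-14)
Total groups: 5

5


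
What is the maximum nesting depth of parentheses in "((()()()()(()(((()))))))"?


Input: "((()()()()(()(((()))))))"
Tracking depth:
  Position 0 '(': depth becomes 1
  Position 1 '(': depth becomes 2
  Position 2 '(': depth becomes 3
  Position 3 ')': depth becomes 2
  Position 4 '(': depth becomes 3
  Position 5 ')': depth becomes 2
  Position 6 '(': depth becomes 3
  Position 7 ')': depth becomes 2
  Position 8 '(': depth becomes 3
  Position 9 ')': depth becomes 2
  Position 10 '(': depth becomes 3
  Position 11 '(': depth becomes 4
  Position 12 ')': depth becomes 3
  Position 13 '(': depth becomes 4
  Position 14 '(': depth becomes 5
  Position 15 '(': depth becomes 6
  Position 16 '(': depth becomes 7
  Position 17 ')': depth becomes 6
  Position 18 ')': depth becomes 5
  Position 19 ')': depth becomes 4
  Position 20 ')': depth becomes 3
  Position 21 ')': depth becomes 2
  Position 22 ')': depth becomes 1
  Position 23 ')': depth becomes 0
Maximum depth reached: 7

7


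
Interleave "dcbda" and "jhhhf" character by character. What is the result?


Interleaving "dcbda" and "jhhhf":
  Position 0: 'd' from first, 'j' from second => "dj"
  Position 1: 'c' from first, 'h' from second => "ch"
  Position 2: 'b' from first, 'h' from second => "bh"
  Position 3: 'd' from first, 'h' from second => "dh"
  Position 4: 'a' from first, 'f' from second => "af"
Result: djchbhdhaf

djchbhdhaf


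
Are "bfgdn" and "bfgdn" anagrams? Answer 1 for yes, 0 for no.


Strings: "bfgdn", "bfgdn"
Sorted first:  bdfgn
Sorted second: bdfgn
Sorted forms match => anagrams

1


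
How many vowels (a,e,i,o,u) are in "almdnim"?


Input: almdnim
Checking each character:
  'a' at position 0: vowel (running total: 1)
  'l' at position 1: consonant
  'm' at position 2: consonant
  'd' at position 3: consonant
  'n' at position 4: consonant
  'i' at position 5: vowel (running total: 2)
  'm' at position 6: consonant
Total vowels: 2

2


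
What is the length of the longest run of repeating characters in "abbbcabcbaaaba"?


Input: "abbbcabcbaaaba"
Scanning for longest run:
  Position 1 ('b'): new char, reset run to 1
  Position 2 ('b'): continues run of 'b', length=2
  Position 3 ('b'): continues run of 'b', length=3
  Position 4 ('c'): new char, reset run to 1
  Position 5 ('a'): new char, reset run to 1
  Position 6 ('b'): new char, reset run to 1
  Position 7 ('c'): new char, reset run to 1
  Position 8 ('b'): new char, reset run to 1
  Position 9 ('a'): new char, reset run to 1
  Position 10 ('a'): continues run of 'a', length=2
  Position 11 ('a'): continues run of 'a', length=3
  Position 12 ('b'): new char, reset run to 1
  Position 13 ('a'): new char, reset run to 1
Longest run: 'b' with length 3

3


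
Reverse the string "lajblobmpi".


Input: lajblobmpi
Reading characters right to left:
  Position 9: 'i'
  Position 8: 'p'
  Position 7: 'm'
  Position 6: 'b'
  Position 5: 'o'
  Position 4: 'l'
  Position 3: 'b'
  Position 2: 'j'
  Position 1: 'a'
  Position 0: 'l'
Reversed: ipmbolbjal

ipmbolbjal


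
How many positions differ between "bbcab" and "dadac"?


Comparing "bbcab" and "dadac" position by position:
  Position 0: 'b' vs 'd' => DIFFER
  Position 1: 'b' vs 'a' => DIFFER
  Position 2: 'c' vs 'd' => DIFFER
  Position 3: 'a' vs 'a' => same
  Position 4: 'b' vs 'c' => DIFFER
Positions that differ: 4

4


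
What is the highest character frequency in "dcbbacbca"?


Input: dcbbacbca
Character counts:
  'a': 2
  'b': 3
  'c': 3
  'd': 1
Maximum frequency: 3

3


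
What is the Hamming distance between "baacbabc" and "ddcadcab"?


Comparing "baacbabc" and "ddcadcab" position by position:
  Position 0: 'b' vs 'd' => differ
  Position 1: 'a' vs 'd' => differ
  Position 2: 'a' vs 'c' => differ
  Position 3: 'c' vs 'a' => differ
  Position 4: 'b' vs 'd' => differ
  Position 5: 'a' vs 'c' => differ
  Position 6: 'b' vs 'a' => differ
  Position 7: 'c' vs 'b' => differ
Total differences (Hamming distance): 8

8


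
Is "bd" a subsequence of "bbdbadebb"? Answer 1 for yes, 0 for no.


Check if "bd" is a subsequence of "bbdbadebb"
Greedy scan:
  Position 0 ('b'): matches sub[0] = 'b'
  Position 1 ('b'): no match needed
  Position 2 ('d'): matches sub[1] = 'd'
  Position 3 ('b'): no match needed
  Position 4 ('a'): no match needed
  Position 5 ('d'): no match needed
  Position 6 ('e'): no match needed
  Position 7 ('b'): no match needed
  Position 8 ('b'): no match needed
All 2 characters matched => is a subsequence

1


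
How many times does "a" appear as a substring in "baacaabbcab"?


Searching for "a" in "baacaabbcab"
Scanning each position:
  Position 0: "b" => no
  Position 1: "a" => MATCH
  Position 2: "a" => MATCH
  Position 3: "c" => no
  Position 4: "a" => MATCH
  Position 5: "a" => MATCH
  Position 6: "b" => no
  Position 7: "b" => no
  Position 8: "c" => no
  Position 9: "a" => MATCH
  Position 10: "b" => no
Total occurrences: 5

5


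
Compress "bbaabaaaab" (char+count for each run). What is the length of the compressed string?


Input: bbaabaaaab
Runs:
  'b' x 2 => "b2"
  'a' x 2 => "a2"
  'b' x 1 => "b1"
  'a' x 4 => "a4"
  'b' x 1 => "b1"
Compressed: "b2a2b1a4b1"
Compressed length: 10

10


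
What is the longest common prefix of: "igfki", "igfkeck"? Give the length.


Words: igfki, igfkeck
  Position 0: all 'i' => match
  Position 1: all 'g' => match
  Position 2: all 'f' => match
  Position 3: all 'k' => match
  Position 4: ('i', 'e') => mismatch, stop
LCP = "igfk" (length 4)

4


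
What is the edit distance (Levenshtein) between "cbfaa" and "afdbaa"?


Computing edit distance: "cbfaa" -> "afdbaa"
DP table:
           a    f    d    b    a    a
      0    1    2    3    4    5    6
  c   1    1    2    3    4    5    6
  b   2    2    2    3    3    4    5
  f   3    3    2    3    4    4    5
  a   4    3    3    3    4    4    4
  a   5    4    4    4    4    4    4
Edit distance = dp[5][6] = 4

4


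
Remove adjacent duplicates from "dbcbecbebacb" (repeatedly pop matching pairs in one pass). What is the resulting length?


Input: dbcbecbebacb
Stack-based adjacent duplicate removal:
  Read 'd': push. Stack: d
  Read 'b': push. Stack: db
  Read 'c': push. Stack: dbc
  Read 'b': push. Stack: dbcb
  Read 'e': push. Stack: dbcbe
  Read 'c': push. Stack: dbcbec
  Read 'b': push. Stack: dbcbecb
  Read 'e': push. Stack: dbcbecbe
  Read 'b': push. Stack: dbcbecbeb
  Read 'a': push. Stack: dbcbecbeba
  Read 'c': push. Stack: dbcbecbebac
  Read 'b': push. Stack: dbcbecbebacb
Final stack: "dbcbecbebacb" (length 12)

12


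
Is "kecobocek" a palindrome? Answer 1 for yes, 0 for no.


Input: kecobocek
Reversed: kecobocek
  Compare pos 0 ('k') with pos 8 ('k'): match
  Compare pos 1 ('e') with pos 7 ('e'): match
  Compare pos 2 ('c') with pos 6 ('c'): match
  Compare pos 3 ('o') with pos 5 ('o'): match
Result: palindrome

1


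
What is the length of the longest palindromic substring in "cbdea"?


Input: "cbdea"
Checking substrings for palindromes:
  No multi-char palindromic substrings found
Longest palindromic substring: "c" with length 1

1


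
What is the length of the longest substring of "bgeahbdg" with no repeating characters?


Input: "bgeahbdg"
Sliding window (track last position of each char):
  Position 0 ('b'): window [0,0] length 1 -- new best
  Position 1 ('g'): window [0,1] length 2 -- new best
  Position 2 ('e'): window [0,2] length 3 -- new best
  Position 3 ('a'): window [0,3] length 4 -- new best
  Position 4 ('h'): window [0,4] length 5 -- new best
  Position 5 ('b'): repeat (last at 0), move window start to 1
  Position 5 ('b'): window [1,5] length 5
  Position 6 ('d'): window [1,6] length 6 -- new best
  Position 7 ('g'): repeat (last at 1), move window start to 2
  Position 7 ('g'): window [2,7] length 6
Longest substring with no repeats: "geahbd" with length 6

6
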